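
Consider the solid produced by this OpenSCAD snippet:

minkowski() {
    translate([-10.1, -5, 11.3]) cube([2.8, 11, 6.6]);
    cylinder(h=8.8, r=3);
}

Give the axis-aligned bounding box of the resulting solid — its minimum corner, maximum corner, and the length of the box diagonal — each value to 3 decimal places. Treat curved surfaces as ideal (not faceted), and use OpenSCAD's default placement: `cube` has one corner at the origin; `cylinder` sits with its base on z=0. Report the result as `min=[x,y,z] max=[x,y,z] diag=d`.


min=[-13.100,-8.000,11.300] max=[-4.300,9.000,26.700] diag=24.568

A = translate([-10.1, -5, 11.3]) cube([2.8, 11, 6.6]) → bbox [-10.1,-5,11.3] .. [-7.3,6,17.9]
B = cylinder(h=8.8, r=3) → bbox [-3,-3,0] .. [3,3,8.8]
lo = A.lo+B.lo = [-10.1-3, -5-3, 11.3+0] = [-13.100,-8.000,11.300]
hi = A.hi+B.hi = [-7.3+3, 6+3, 17.9+8.8] = [-4.300,9.000,26.700]
diag = √(8.8²+17²+15.4²) = √603.6 = 24.568


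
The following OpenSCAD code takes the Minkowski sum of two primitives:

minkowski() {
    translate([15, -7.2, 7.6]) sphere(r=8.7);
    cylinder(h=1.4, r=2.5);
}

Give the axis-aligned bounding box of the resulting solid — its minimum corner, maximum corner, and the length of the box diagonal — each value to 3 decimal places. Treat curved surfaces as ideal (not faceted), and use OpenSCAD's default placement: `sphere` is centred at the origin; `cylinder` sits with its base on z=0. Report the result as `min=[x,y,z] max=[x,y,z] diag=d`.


min=[3.800,-18.400,-1.100] max=[26.200,4.000,17.700] diag=36.837

A = translate([15, -7.2, 7.6]) sphere(r=8.7) → bbox [6.3,-15.9,-1.1] .. [23.7,1.5,16.3]
B = cylinder(h=1.4, r=2.5) → bbox [-2.5,-2.5,0] .. [2.5,2.5,1.4]
lo = A.lo+B.lo = [6.3-2.5, -15.9-2.5, -1.1+0] = [3.800,-18.400,-1.100]
hi = A.hi+B.hi = [23.7+2.5, 1.5+2.5, 16.3+1.4] = [26.200,4.000,17.700]
diag = √(22.4²+22.4²+18.8²) = √1356.96 = 36.837


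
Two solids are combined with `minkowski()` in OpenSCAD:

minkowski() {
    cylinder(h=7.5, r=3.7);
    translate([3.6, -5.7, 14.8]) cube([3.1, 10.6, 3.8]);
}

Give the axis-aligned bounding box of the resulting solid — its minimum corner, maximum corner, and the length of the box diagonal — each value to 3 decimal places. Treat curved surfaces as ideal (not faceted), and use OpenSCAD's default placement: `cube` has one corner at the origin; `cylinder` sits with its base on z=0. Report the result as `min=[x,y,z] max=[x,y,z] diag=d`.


min=[-0.100,-9.400,14.800] max=[10.400,8.600,26.100] diag=23.705

A = translate([3.6, -5.7, 14.8]) cube([3.1, 10.6, 3.8]) → bbox [3.6,-5.7,14.8] .. [6.7,4.9,18.6]
B = cylinder(h=7.5, r=3.7) → bbox [-3.7,-3.7,0] .. [3.7,3.7,7.5]
lo = A.lo+B.lo = [3.6-3.7, -5.7-3.7, 14.8+0] = [-0.100,-9.400,14.800]
hi = A.hi+B.hi = [6.7+3.7, 4.9+3.7, 18.6+7.5] = [10.400,8.600,26.100]
diag = √(10.5²+18²+11.3²) = √561.94 = 23.705


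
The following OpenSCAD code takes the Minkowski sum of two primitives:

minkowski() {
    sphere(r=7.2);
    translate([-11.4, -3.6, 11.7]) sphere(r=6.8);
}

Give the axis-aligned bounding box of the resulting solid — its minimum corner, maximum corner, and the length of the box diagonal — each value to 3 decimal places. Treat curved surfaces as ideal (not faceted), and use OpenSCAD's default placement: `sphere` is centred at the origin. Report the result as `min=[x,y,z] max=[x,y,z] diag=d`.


min=[-25.400,-17.600,-2.300] max=[2.600,10.400,25.700] diag=48.497

A = translate([-11.4, -3.6, 11.7]) sphere(r=6.8) → bbox [-18.2,-10.4,4.9] .. [-4.6,3.2,18.5]
B = sphere(r=7.2) → bbox [-7.2,-7.2,-7.2] .. [7.2,7.2,7.2]
lo = A.lo+B.lo = [-18.2-7.2, -10.4-7.2, 4.9-7.2] = [-25.400,-17.600,-2.300]
hi = A.hi+B.hi = [-4.6+7.2, 3.2+7.2, 18.5+7.2] = [2.600,10.400,25.700]
diag = √(28²+28²+28²) = √2352 = 48.497


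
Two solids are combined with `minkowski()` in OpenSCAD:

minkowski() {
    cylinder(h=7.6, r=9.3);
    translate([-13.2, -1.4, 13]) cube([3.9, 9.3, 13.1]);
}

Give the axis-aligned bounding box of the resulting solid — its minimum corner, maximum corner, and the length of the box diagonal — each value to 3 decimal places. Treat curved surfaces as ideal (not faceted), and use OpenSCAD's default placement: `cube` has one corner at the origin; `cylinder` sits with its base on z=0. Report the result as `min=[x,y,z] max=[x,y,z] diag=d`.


min=[-22.500,-10.700,13.000] max=[0.000,17.200,33.700] diag=41.390

A = translate([-13.2, -1.4, 13]) cube([3.9, 9.3, 13.1]) → bbox [-13.2,-1.4,13] .. [-9.3,7.9,26.1]
B = cylinder(h=7.6, r=9.3) → bbox [-9.3,-9.3,0] .. [9.3,9.3,7.6]
lo = A.lo+B.lo = [-13.2-9.3, -1.4-9.3, 13+0] = [-22.500,-10.700,13.000]
hi = A.hi+B.hi = [-9.3+9.3, 7.9+9.3, 26.1+7.6] = [0.000,17.200,33.700]
diag = √(22.5²+27.9²+20.7²) = √1713.15 = 41.390


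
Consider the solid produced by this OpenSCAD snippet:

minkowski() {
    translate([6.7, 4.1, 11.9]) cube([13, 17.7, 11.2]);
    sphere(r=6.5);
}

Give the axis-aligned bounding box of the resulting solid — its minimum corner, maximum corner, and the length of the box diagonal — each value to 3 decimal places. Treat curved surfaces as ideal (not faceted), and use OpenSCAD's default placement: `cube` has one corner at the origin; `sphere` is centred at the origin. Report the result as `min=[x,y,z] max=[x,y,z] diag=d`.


A = translate([6.7, 4.1, 11.9]) cube([13, 17.7, 11.2]) → bbox [6.7,4.1,11.9] .. [19.7,21.8,23.1]
B = sphere(r=6.5) → bbox [-6.5,-6.5,-6.5] .. [6.5,6.5,6.5]
lo = A.lo+B.lo = [6.7-6.5, 4.1-6.5, 11.9-6.5] = [0.200,-2.400,5.400]
hi = A.hi+B.hi = [19.7+6.5, 21.8+6.5, 23.1+6.5] = [26.200,28.300,29.600]
diag = √(26²+30.7²+24.2²) = √2204.13 = 46.948

min=[0.200,-2.400,5.400] max=[26.200,28.300,29.600] diag=46.948


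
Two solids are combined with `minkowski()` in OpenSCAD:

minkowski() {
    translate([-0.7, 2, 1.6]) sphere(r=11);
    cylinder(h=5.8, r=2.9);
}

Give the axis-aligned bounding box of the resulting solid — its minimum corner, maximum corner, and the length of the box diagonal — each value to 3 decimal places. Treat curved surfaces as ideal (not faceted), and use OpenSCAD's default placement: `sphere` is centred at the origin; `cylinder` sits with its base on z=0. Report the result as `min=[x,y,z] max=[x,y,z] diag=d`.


min=[-14.600,-11.900,-9.400] max=[13.200,15.900,18.400] diag=48.151

A = translate([-0.7, 2, 1.6]) sphere(r=11) → bbox [-11.7,-9,-9.4] .. [10.3,13,12.6]
B = cylinder(h=5.8, r=2.9) → bbox [-2.9,-2.9,0] .. [2.9,2.9,5.8]
lo = A.lo+B.lo = [-11.7-2.9, -9-2.9, -9.4+0] = [-14.600,-11.900,-9.400]
hi = A.hi+B.hi = [10.3+2.9, 13+2.9, 12.6+5.8] = [13.200,15.900,18.400]
diag = √(27.8²+27.8²+27.8²) = √2318.52 = 48.151


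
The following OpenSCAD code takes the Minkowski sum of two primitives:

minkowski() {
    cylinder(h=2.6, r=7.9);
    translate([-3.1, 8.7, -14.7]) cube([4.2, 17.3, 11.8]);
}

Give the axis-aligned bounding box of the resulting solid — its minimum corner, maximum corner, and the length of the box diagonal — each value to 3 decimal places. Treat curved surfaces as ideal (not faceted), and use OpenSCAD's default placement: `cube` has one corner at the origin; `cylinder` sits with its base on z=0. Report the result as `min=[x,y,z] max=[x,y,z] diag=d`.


A = translate([-3.1, 8.7, -14.7]) cube([4.2, 17.3, 11.8]) → bbox [-3.1,8.7,-14.7] .. [1.1,26,-2.9]
B = cylinder(h=2.6, r=7.9) → bbox [-7.9,-7.9,0] .. [7.9,7.9,2.6]
lo = A.lo+B.lo = [-3.1-7.9, 8.7-7.9, -14.7+0] = [-11.000,0.800,-14.700]
hi = A.hi+B.hi = [1.1+7.9, 26+7.9, -2.9+2.6] = [9.000,33.900,-0.300]
diag = √(20²+33.1²+14.4²) = √1702.97 = 41.267

min=[-11.000,0.800,-14.700] max=[9.000,33.900,-0.300] diag=41.267


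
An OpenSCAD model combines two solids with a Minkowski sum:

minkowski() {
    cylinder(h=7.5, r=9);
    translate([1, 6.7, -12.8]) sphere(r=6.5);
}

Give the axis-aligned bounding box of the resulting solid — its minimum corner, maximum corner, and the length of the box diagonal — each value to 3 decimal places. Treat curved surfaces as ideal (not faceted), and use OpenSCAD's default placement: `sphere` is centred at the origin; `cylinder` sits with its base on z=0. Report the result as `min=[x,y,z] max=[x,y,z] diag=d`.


A = translate([1, 6.7, -12.8]) sphere(r=6.5) → bbox [-5.5,0.2,-19.3] .. [7.5,13.2,-6.3]
B = cylinder(h=7.5, r=9) → bbox [-9,-9,0] .. [9,9,7.5]
lo = A.lo+B.lo = [-5.5-9, 0.2-9, -19.3+0] = [-14.500,-8.800,-19.300]
hi = A.hi+B.hi = [7.5+9, 13.2+9, -6.3+7.5] = [16.500,22.200,1.200]
diag = √(31²+31²+20.5²) = √2342.25 = 48.397

min=[-14.500,-8.800,-19.300] max=[16.500,22.200,1.200] diag=48.397


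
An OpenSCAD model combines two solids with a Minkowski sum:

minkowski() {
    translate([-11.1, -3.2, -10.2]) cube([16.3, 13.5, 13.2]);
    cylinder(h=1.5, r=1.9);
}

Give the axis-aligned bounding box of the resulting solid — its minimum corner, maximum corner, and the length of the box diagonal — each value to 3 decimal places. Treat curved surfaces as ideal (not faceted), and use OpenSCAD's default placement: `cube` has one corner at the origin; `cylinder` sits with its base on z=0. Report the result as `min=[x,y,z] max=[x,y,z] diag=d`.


A = translate([-11.1, -3.2, -10.2]) cube([16.3, 13.5, 13.2]) → bbox [-11.1,-3.2,-10.2] .. [5.2,10.3,3]
B = cylinder(h=1.5, r=1.9) → bbox [-1.9,-1.9,0] .. [1.9,1.9,1.5]
lo = A.lo+B.lo = [-11.1-1.9, -3.2-1.9, -10.2+0] = [-13.000,-5.100,-10.200]
hi = A.hi+B.hi = [5.2+1.9, 10.3+1.9, 3+1.5] = [7.100,12.200,4.500]
diag = √(20.1²+17.3²+14.7²) = √919.39 = 30.321

min=[-13.000,-5.100,-10.200] max=[7.100,12.200,4.500] diag=30.321


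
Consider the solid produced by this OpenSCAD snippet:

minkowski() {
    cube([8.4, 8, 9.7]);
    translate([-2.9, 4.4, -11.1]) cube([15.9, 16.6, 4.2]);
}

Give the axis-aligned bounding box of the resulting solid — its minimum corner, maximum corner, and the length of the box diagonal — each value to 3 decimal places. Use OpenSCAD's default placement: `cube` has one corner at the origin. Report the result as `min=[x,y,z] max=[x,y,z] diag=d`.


A = translate([-2.9, 4.4, -11.1]) cube([15.9, 16.6, 4.2]) → bbox [-2.9,4.4,-11.1] .. [13,21,-6.9]
B = cube([8.4, 8, 9.7]) → bbox [0,0,0] .. [8.4,8,9.7]
lo = A.lo+B.lo = [-2.9+0, 4.4+0, -11.1+0] = [-2.900,4.400,-11.100]
hi = A.hi+B.hi = [13+8.4, 21+8, -6.9+9.7] = [21.400,29.000,2.800]
diag = √(24.3²+24.6²+13.9²) = √1388.86 = 37.267

min=[-2.900,4.400,-11.100] max=[21.400,29.000,2.800] diag=37.267


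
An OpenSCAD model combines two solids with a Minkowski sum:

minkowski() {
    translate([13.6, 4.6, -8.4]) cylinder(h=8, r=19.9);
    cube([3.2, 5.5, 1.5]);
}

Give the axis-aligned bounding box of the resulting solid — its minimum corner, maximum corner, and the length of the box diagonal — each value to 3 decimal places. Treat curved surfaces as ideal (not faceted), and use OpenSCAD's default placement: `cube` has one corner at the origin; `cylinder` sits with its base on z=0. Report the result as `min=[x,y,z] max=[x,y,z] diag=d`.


A = translate([13.6, 4.6, -8.4]) cylinder(h=8, r=19.9) → bbox [-6.3,-15.3,-8.4] .. [33.5,24.5,-0.4]
B = cube([3.2, 5.5, 1.5]) → bbox [0,0,0] .. [3.2,5.5,1.5]
lo = A.lo+B.lo = [-6.3+0, -15.3+0, -8.4+0] = [-6.300,-15.300,-8.400]
hi = A.hi+B.hi = [33.5+3.2, 24.5+5.5, -0.4+1.5] = [36.700,30.000,1.100]
diag = √(43²+45.3²+9.5²) = √3991.34 = 63.177

min=[-6.300,-15.300,-8.400] max=[36.700,30.000,1.100] diag=63.177


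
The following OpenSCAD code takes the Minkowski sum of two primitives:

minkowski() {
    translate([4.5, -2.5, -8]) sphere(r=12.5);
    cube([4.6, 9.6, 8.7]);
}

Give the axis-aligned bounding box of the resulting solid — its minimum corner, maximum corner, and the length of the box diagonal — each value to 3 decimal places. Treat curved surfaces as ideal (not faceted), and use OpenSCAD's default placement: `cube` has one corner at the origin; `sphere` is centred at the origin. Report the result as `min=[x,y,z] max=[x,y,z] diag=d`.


A = translate([4.5, -2.5, -8]) sphere(r=12.5) → bbox [-8,-15,-20.5] .. [17,10,4.5]
B = cube([4.6, 9.6, 8.7]) → bbox [0,0,0] .. [4.6,9.6,8.7]
lo = A.lo+B.lo = [-8+0, -15+0, -20.5+0] = [-8.000,-15.000,-20.500]
hi = A.hi+B.hi = [17+4.6, 10+9.6, 4.5+8.7] = [21.600,19.600,13.200]
diag = √(29.6²+34.6²+33.7²) = √3209.01 = 56.648

min=[-8.000,-15.000,-20.500] max=[21.600,19.600,13.200] diag=56.648


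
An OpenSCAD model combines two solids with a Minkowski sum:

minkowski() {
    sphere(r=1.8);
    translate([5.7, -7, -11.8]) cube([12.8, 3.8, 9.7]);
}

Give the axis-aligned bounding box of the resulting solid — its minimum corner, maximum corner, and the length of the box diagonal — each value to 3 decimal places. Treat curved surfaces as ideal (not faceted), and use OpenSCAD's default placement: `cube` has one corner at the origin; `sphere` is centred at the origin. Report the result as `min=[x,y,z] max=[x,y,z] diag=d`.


A = translate([5.7, -7, -11.8]) cube([12.8, 3.8, 9.7]) → bbox [5.7,-7,-11.8] .. [18.5,-3.2,-2.1]
B = sphere(r=1.8) → bbox [-1.8,-1.8,-1.8] .. [1.8,1.8,1.8]
lo = A.lo+B.lo = [5.7-1.8, -7-1.8, -11.8-1.8] = [3.900,-8.800,-13.600]
hi = A.hi+B.hi = [18.5+1.8, -3.2+1.8, -2.1+1.8] = [20.300,-1.400,-0.300]
diag = √(16.4²+7.4²+13.3²) = √500.61 = 22.374

min=[3.900,-8.800,-13.600] max=[20.300,-1.400,-0.300] diag=22.374


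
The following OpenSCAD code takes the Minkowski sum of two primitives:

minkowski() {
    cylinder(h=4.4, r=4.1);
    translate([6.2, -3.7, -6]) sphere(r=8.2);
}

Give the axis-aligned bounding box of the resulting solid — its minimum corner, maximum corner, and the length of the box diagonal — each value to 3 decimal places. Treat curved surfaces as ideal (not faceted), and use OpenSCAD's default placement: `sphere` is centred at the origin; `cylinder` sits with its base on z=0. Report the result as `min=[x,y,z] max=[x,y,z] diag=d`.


min=[-6.100,-16.000,-14.200] max=[18.500,8.600,6.600] diag=40.533

A = translate([6.2, -3.7, -6]) sphere(r=8.2) → bbox [-2,-11.9,-14.2] .. [14.4,4.5,2.2]
B = cylinder(h=4.4, r=4.1) → bbox [-4.1,-4.1,0] .. [4.1,4.1,4.4]
lo = A.lo+B.lo = [-2-4.1, -11.9-4.1, -14.2+0] = [-6.100,-16.000,-14.200]
hi = A.hi+B.hi = [14.4+4.1, 4.5+4.1, 2.2+4.4] = [18.500,8.600,6.600]
diag = √(24.6²+24.6²+20.8²) = √1642.96 = 40.533


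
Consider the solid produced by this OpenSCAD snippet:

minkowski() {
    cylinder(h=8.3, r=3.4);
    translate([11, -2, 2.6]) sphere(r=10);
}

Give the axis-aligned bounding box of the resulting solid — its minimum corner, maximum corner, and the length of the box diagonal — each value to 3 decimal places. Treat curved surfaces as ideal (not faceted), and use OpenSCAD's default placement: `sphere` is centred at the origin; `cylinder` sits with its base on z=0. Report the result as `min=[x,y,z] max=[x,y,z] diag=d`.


A = translate([11, -2, 2.6]) sphere(r=10) → bbox [1,-12,-7.4] .. [21,8,12.6]
B = cylinder(h=8.3, r=3.4) → bbox [-3.4,-3.4,0] .. [3.4,3.4,8.3]
lo = A.lo+B.lo = [1-3.4, -12-3.4, -7.4+0] = [-2.400,-15.400,-7.400]
hi = A.hi+B.hi = [21+3.4, 8+3.4, 12.6+8.3] = [24.400,11.400,20.900]
diag = √(26.8²+26.8²+28.3²) = √2237.37 = 47.301

min=[-2.400,-15.400,-7.400] max=[24.400,11.400,20.900] diag=47.301


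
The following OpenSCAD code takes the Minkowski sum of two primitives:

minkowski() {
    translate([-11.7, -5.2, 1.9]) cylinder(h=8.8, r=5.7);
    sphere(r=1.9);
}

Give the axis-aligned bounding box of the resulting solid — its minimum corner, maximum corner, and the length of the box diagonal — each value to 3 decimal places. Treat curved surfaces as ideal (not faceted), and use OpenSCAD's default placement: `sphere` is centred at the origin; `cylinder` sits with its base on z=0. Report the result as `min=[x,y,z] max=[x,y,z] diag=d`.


min=[-19.300,-12.800,0.000] max=[-4.100,2.400,12.600] diag=24.917

A = translate([-11.7, -5.2, 1.9]) cylinder(h=8.8, r=5.7) → bbox [-17.4,-10.9,1.9] .. [-6,0.5,10.7]
B = sphere(r=1.9) → bbox [-1.9,-1.9,-1.9] .. [1.9,1.9,1.9]
lo = A.lo+B.lo = [-17.4-1.9, -10.9-1.9, 1.9-1.9] = [-19.300,-12.800,0.000]
hi = A.hi+B.hi = [-6+1.9, 0.5+1.9, 10.7+1.9] = [-4.100,2.400,12.600]
diag = √(15.2²+15.2²+12.6²) = √620.84 = 24.917


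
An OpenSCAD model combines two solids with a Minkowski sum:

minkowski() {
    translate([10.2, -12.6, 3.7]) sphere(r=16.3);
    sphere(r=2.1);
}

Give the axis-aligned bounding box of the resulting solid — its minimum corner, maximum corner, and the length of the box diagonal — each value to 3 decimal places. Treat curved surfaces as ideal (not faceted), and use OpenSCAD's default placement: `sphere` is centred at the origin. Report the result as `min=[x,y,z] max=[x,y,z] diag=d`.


min=[-8.200,-31.000,-14.700] max=[28.600,5.800,22.100] diag=63.739

A = translate([10.2, -12.6, 3.7]) sphere(r=16.3) → bbox [-6.1,-28.9,-12.6] .. [26.5,3.7,20]
B = sphere(r=2.1) → bbox [-2.1,-2.1,-2.1] .. [2.1,2.1,2.1]
lo = A.lo+B.lo = [-6.1-2.1, -28.9-2.1, -12.6-2.1] = [-8.200,-31.000,-14.700]
hi = A.hi+B.hi = [26.5+2.1, 3.7+2.1, 20+2.1] = [28.600,5.800,22.100]
diag = √(36.8²+36.8²+36.8²) = √4062.72 = 63.739


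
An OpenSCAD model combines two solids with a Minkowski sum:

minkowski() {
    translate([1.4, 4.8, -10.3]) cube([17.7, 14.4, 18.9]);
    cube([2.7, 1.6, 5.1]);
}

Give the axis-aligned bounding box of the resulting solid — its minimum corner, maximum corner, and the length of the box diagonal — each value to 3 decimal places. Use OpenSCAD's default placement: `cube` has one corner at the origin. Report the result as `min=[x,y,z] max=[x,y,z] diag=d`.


A = translate([1.4, 4.8, -10.3]) cube([17.7, 14.4, 18.9]) → bbox [1.4,4.8,-10.3] .. [19.1,19.2,8.6]
B = cube([2.7, 1.6, 5.1]) → bbox [0,0,0] .. [2.7,1.6,5.1]
lo = A.lo+B.lo = [1.4+0, 4.8+0, -10.3+0] = [1.400,4.800,-10.300]
hi = A.hi+B.hi = [19.1+2.7, 19.2+1.6, 8.6+5.1] = [21.800,20.800,13.700]
diag = √(20.4²+16²+24²) = √1248.16 = 35.329

min=[1.400,4.800,-10.300] max=[21.800,20.800,13.700] diag=35.329


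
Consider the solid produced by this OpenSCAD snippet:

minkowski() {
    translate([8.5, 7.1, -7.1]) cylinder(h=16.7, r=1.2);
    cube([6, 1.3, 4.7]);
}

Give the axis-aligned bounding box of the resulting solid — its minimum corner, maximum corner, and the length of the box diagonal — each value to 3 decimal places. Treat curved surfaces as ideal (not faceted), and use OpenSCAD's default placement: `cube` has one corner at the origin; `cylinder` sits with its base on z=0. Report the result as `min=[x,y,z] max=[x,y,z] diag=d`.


min=[7.300,5.900,-7.100] max=[15.700,9.600,14.300] diag=23.285

A = translate([8.5, 7.1, -7.1]) cylinder(h=16.7, r=1.2) → bbox [7.3,5.9,-7.1] .. [9.7,8.3,9.6]
B = cube([6, 1.3, 4.7]) → bbox [0,0,0] .. [6,1.3,4.7]
lo = A.lo+B.lo = [7.3+0, 5.9+0, -7.1+0] = [7.300,5.900,-7.100]
hi = A.hi+B.hi = [9.7+6, 8.3+1.3, 9.6+4.7] = [15.700,9.600,14.300]
diag = √(8.4²+3.7²+21.4²) = √542.21 = 23.285


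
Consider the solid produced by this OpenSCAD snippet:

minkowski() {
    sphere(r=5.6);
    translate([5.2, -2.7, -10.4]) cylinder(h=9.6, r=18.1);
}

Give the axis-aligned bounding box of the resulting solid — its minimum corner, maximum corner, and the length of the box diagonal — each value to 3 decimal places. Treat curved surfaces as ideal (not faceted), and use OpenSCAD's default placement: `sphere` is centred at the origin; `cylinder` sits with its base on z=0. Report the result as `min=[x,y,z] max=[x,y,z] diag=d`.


min=[-18.500,-26.400,-16.000] max=[28.900,21.000,4.800] diag=70.187

A = translate([5.2, -2.7, -10.4]) cylinder(h=9.6, r=18.1) → bbox [-12.9,-20.8,-10.4] .. [23.3,15.4,-0.8]
B = sphere(r=5.6) → bbox [-5.6,-5.6,-5.6] .. [5.6,5.6,5.6]
lo = A.lo+B.lo = [-12.9-5.6, -20.8-5.6, -10.4-5.6] = [-18.500,-26.400,-16.000]
hi = A.hi+B.hi = [23.3+5.6, 15.4+5.6, -0.8+5.6] = [28.900,21.000,4.800]
diag = √(47.4²+47.4²+20.8²) = √4926.16 = 70.187


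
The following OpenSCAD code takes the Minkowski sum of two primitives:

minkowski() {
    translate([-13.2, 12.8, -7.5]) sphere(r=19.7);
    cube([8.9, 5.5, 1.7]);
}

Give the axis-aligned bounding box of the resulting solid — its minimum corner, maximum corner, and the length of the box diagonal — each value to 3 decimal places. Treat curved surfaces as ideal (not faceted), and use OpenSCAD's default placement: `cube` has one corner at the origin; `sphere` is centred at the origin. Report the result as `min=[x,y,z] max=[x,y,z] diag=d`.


A = translate([-13.2, 12.8, -7.5]) sphere(r=19.7) → bbox [-32.9,-6.9,-27.2] .. [6.5,32.5,12.2]
B = cube([8.9, 5.5, 1.7]) → bbox [0,0,0] .. [8.9,5.5,1.7]
lo = A.lo+B.lo = [-32.9+0, -6.9+0, -27.2+0] = [-32.900,-6.900,-27.200]
hi = A.hi+B.hi = [6.5+8.9, 32.5+5.5, 12.2+1.7] = [15.400,38.000,13.900]
diag = √(48.3²+44.9²+41.1²) = √6038.11 = 77.705

min=[-32.900,-6.900,-27.200] max=[15.400,38.000,13.900] diag=77.705


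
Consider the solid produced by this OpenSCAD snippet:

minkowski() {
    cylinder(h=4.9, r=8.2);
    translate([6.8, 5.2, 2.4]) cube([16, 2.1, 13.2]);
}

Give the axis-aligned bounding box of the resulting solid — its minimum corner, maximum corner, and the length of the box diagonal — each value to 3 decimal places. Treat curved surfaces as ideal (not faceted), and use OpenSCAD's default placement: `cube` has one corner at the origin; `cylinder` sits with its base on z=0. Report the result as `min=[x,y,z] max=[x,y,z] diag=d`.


min=[-1.400,-3.000,2.400] max=[31.000,15.500,20.500] diag=41.468

A = translate([6.8, 5.2, 2.4]) cube([16, 2.1, 13.2]) → bbox [6.8,5.2,2.4] .. [22.8,7.3,15.6]
B = cylinder(h=4.9, r=8.2) → bbox [-8.2,-8.2,0] .. [8.2,8.2,4.9]
lo = A.lo+B.lo = [6.8-8.2, 5.2-8.2, 2.4+0] = [-1.400,-3.000,2.400]
hi = A.hi+B.hi = [22.8+8.2, 7.3+8.2, 15.6+4.9] = [31.000,15.500,20.500]
diag = √(32.4²+18.5²+18.1²) = √1719.62 = 41.468


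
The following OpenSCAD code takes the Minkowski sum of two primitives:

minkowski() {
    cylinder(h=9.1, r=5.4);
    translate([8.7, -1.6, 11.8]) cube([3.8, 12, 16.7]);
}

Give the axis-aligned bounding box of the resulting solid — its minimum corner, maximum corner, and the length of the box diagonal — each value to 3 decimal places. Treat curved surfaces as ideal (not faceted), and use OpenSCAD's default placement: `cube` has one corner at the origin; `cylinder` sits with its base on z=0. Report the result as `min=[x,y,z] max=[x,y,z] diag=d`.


A = translate([8.7, -1.6, 11.8]) cube([3.8, 12, 16.7]) → bbox [8.7,-1.6,11.8] .. [12.5,10.4,28.5]
B = cylinder(h=9.1, r=5.4) → bbox [-5.4,-5.4,0] .. [5.4,5.4,9.1]
lo = A.lo+B.lo = [8.7-5.4, -1.6-5.4, 11.8+0] = [3.300,-7.000,11.800]
hi = A.hi+B.hi = [12.5+5.4, 10.4+5.4, 28.5+9.1] = [17.900,15.800,37.600]
diag = √(14.6²+22.8²+25.8²) = √1398.64 = 37.398

min=[3.300,-7.000,11.800] max=[17.900,15.800,37.600] diag=37.398


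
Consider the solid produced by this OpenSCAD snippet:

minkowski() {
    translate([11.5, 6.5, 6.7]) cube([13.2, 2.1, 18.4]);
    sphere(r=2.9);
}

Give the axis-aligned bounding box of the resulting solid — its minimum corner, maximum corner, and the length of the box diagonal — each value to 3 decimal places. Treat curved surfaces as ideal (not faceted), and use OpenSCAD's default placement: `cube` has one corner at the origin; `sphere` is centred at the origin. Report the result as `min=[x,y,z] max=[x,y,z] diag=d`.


min=[8.600,3.600,3.800] max=[27.600,11.500,28.000] diag=31.766

A = translate([11.5, 6.5, 6.7]) cube([13.2, 2.1, 18.4]) → bbox [11.5,6.5,6.7] .. [24.7,8.6,25.1]
B = sphere(r=2.9) → bbox [-2.9,-2.9,-2.9] .. [2.9,2.9,2.9]
lo = A.lo+B.lo = [11.5-2.9, 6.5-2.9, 6.7-2.9] = [8.600,3.600,3.800]
hi = A.hi+B.hi = [24.7+2.9, 8.6+2.9, 25.1+2.9] = [27.600,11.500,28.000]
diag = √(19²+7.9²+24.2²) = √1009.05 = 31.766


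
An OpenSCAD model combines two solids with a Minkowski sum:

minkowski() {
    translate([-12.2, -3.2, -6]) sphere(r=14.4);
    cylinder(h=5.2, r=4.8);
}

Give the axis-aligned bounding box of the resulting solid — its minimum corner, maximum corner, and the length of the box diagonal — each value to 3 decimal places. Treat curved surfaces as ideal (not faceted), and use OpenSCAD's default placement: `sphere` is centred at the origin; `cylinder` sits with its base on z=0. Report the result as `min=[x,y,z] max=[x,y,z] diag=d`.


min=[-31.400,-22.400,-20.400] max=[7.000,16.000,13.600] diag=64.071

A = translate([-12.2, -3.2, -6]) sphere(r=14.4) → bbox [-26.6,-17.6,-20.4] .. [2.2,11.2,8.4]
B = cylinder(h=5.2, r=4.8) → bbox [-4.8,-4.8,0] .. [4.8,4.8,5.2]
lo = A.lo+B.lo = [-26.6-4.8, -17.6-4.8, -20.4+0] = [-31.400,-22.400,-20.400]
hi = A.hi+B.hi = [2.2+4.8, 11.2+4.8, 8.4+5.2] = [7.000,16.000,13.600]
diag = √(38.4²+38.4²+34²) = √4105.12 = 64.071


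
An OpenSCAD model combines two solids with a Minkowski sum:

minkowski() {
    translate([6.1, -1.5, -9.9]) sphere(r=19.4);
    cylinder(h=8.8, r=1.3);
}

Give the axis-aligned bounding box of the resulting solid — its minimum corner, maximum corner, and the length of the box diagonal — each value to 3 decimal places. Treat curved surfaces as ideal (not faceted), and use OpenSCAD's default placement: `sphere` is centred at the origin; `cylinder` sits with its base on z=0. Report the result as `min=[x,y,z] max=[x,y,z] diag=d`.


min=[-14.600,-22.200,-29.300] max=[26.800,19.200,18.300] diag=75.456

A = translate([6.1, -1.5, -9.9]) sphere(r=19.4) → bbox [-13.3,-20.9,-29.3] .. [25.5,17.9,9.5]
B = cylinder(h=8.8, r=1.3) → bbox [-1.3,-1.3,0] .. [1.3,1.3,8.8]
lo = A.lo+B.lo = [-13.3-1.3, -20.9-1.3, -29.3+0] = [-14.600,-22.200,-29.300]
hi = A.hi+B.hi = [25.5+1.3, 17.9+1.3, 9.5+8.8] = [26.800,19.200,18.300]
diag = √(41.4²+41.4²+47.6²) = √5693.68 = 75.456


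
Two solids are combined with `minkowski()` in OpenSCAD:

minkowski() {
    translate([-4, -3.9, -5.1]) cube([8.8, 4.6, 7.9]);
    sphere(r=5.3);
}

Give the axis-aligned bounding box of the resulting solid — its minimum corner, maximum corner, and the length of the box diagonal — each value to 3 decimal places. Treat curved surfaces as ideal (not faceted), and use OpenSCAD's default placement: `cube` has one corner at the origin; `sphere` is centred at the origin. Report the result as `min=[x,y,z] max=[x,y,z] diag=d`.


A = translate([-4, -3.9, -5.1]) cube([8.8, 4.6, 7.9]) → bbox [-4,-3.9,-5.1] .. [4.8,0.7,2.8]
B = sphere(r=5.3) → bbox [-5.3,-5.3,-5.3] .. [5.3,5.3,5.3]
lo = A.lo+B.lo = [-4-5.3, -3.9-5.3, -5.1-5.3] = [-9.300,-9.200,-10.400]
hi = A.hi+B.hi = [4.8+5.3, 0.7+5.3, 2.8+5.3] = [10.100,6.000,8.100]
diag = √(19.4²+15.2²+18.5²) = √949.65 = 30.816

min=[-9.300,-9.200,-10.400] max=[10.100,6.000,8.100] diag=30.816


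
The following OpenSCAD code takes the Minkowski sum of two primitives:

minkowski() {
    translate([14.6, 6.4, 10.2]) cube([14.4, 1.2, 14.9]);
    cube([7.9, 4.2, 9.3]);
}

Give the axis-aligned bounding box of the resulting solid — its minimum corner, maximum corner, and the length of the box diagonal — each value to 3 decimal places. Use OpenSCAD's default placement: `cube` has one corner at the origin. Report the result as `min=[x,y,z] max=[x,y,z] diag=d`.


A = translate([14.6, 6.4, 10.2]) cube([14.4, 1.2, 14.9]) → bbox [14.6,6.4,10.2] .. [29,7.6,25.1]
B = cube([7.9, 4.2, 9.3]) → bbox [0,0,0] .. [7.9,4.2,9.3]
lo = A.lo+B.lo = [14.6+0, 6.4+0, 10.2+0] = [14.600,6.400,10.200]
hi = A.hi+B.hi = [29+7.9, 7.6+4.2, 25.1+9.3] = [36.900,11.800,34.400]
diag = √(22.3²+5.4²+24.2²) = √1112.09 = 33.348

min=[14.600,6.400,10.200] max=[36.900,11.800,34.400] diag=33.348


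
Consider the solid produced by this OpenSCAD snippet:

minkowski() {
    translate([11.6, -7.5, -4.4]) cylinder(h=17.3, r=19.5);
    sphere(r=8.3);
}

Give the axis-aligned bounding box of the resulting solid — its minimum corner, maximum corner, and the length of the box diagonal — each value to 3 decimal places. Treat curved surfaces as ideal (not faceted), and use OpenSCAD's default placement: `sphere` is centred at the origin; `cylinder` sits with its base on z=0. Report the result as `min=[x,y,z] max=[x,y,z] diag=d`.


A = translate([11.6, -7.5, -4.4]) cylinder(h=17.3, r=19.5) → bbox [-7.9,-27,-4.4] .. [31.1,12,12.9]
B = sphere(r=8.3) → bbox [-8.3,-8.3,-8.3] .. [8.3,8.3,8.3]
lo = A.lo+B.lo = [-7.9-8.3, -27-8.3, -4.4-8.3] = [-16.200,-35.300,-12.700]
hi = A.hi+B.hi = [31.1+8.3, 12+8.3, 12.9+8.3] = [39.400,20.300,21.200]
diag = √(55.6²+55.6²+33.9²) = √7331.93 = 85.627

min=[-16.200,-35.300,-12.700] max=[39.400,20.300,21.200] diag=85.627


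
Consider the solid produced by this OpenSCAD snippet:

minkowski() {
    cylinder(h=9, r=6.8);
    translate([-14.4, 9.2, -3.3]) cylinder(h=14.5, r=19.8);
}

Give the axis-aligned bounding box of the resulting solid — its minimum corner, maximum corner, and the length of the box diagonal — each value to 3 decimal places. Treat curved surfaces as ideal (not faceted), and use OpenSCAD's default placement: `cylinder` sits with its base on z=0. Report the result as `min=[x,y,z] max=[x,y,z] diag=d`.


A = translate([-14.4, 9.2, -3.3]) cylinder(h=14.5, r=19.8) → bbox [-34.2,-10.6,-3.3] .. [5.4,29,11.2]
B = cylinder(h=9, r=6.8) → bbox [-6.8,-6.8,0] .. [6.8,6.8,9]
lo = A.lo+B.lo = [-34.2-6.8, -10.6-6.8, -3.3+0] = [-41.000,-17.400,-3.300]
hi = A.hi+B.hi = [5.4+6.8, 29+6.8, 11.2+9] = [12.200,35.800,20.200]
diag = √(53.2²+53.2²+23.5²) = √6212.73 = 78.821

min=[-41.000,-17.400,-3.300] max=[12.200,35.800,20.200] diag=78.821


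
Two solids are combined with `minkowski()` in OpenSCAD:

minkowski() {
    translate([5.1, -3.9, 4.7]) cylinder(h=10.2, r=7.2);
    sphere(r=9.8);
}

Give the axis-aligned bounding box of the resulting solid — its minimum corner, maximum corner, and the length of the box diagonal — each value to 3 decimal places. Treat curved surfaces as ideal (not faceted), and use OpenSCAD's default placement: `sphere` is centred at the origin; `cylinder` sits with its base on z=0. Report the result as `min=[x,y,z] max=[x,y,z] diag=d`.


A = translate([5.1, -3.9, 4.7]) cylinder(h=10.2, r=7.2) → bbox [-2.1,-11.1,4.7] .. [12.3,3.3,14.9]
B = sphere(r=9.8) → bbox [-9.8,-9.8,-9.8] .. [9.8,9.8,9.8]
lo = A.lo+B.lo = [-2.1-9.8, -11.1-9.8, 4.7-9.8] = [-11.900,-20.900,-5.100]
hi = A.hi+B.hi = [12.3+9.8, 3.3+9.8, 14.9+9.8] = [22.100,13.100,24.700]
diag = √(34²+34²+29.8²) = √3200.04 = 56.569

min=[-11.900,-20.900,-5.100] max=[22.100,13.100,24.700] diag=56.569


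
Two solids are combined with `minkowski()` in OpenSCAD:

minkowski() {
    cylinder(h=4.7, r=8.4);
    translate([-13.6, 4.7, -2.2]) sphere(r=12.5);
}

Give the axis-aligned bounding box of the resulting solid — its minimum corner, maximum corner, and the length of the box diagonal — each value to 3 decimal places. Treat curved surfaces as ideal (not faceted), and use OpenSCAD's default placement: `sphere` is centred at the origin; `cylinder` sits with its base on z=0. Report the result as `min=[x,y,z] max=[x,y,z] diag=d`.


A = translate([-13.6, 4.7, -2.2]) sphere(r=12.5) → bbox [-26.1,-7.8,-14.7] .. [-1.1,17.2,10.3]
B = cylinder(h=4.7, r=8.4) → bbox [-8.4,-8.4,0] .. [8.4,8.4,4.7]
lo = A.lo+B.lo = [-26.1-8.4, -7.8-8.4, -14.7+0] = [-34.500,-16.200,-14.700]
hi = A.hi+B.hi = [-1.1+8.4, 17.2+8.4, 10.3+4.7] = [7.300,25.600,15.000]
diag = √(41.8²+41.8²+29.7²) = √4376.57 = 66.156

min=[-34.500,-16.200,-14.700] max=[7.300,25.600,15.000] diag=66.156


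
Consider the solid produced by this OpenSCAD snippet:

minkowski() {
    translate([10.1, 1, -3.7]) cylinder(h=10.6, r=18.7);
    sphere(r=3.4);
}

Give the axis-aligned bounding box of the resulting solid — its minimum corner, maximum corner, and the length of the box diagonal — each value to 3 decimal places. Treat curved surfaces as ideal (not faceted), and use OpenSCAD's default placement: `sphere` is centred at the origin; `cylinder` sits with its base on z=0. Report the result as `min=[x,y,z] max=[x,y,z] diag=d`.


A = translate([10.1, 1, -3.7]) cylinder(h=10.6, r=18.7) → bbox [-8.6,-17.7,-3.7] .. [28.8,19.7,6.9]
B = sphere(r=3.4) → bbox [-3.4,-3.4,-3.4] .. [3.4,3.4,3.4]
lo = A.lo+B.lo = [-8.6-3.4, -17.7-3.4, -3.7-3.4] = [-12.000,-21.100,-7.100]
hi = A.hi+B.hi = [28.8+3.4, 19.7+3.4, 6.9+3.4] = [32.200,23.100,10.300]
diag = √(44.2²+44.2²+17.4²) = √4210.04 = 64.885

min=[-12.000,-21.100,-7.100] max=[32.200,23.100,10.300] diag=64.885


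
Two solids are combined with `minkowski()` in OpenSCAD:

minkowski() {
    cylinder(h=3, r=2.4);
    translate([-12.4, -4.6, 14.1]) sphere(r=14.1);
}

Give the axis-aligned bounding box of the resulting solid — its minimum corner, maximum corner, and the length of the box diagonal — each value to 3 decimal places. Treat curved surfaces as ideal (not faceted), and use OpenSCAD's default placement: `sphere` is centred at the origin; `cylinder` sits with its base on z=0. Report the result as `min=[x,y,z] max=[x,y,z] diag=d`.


min=[-28.900,-21.100,0.000] max=[4.100,11.900,31.200] diag=56.138

A = translate([-12.4, -4.6, 14.1]) sphere(r=14.1) → bbox [-26.5,-18.7,0] .. [1.7,9.5,28.2]
B = cylinder(h=3, r=2.4) → bbox [-2.4,-2.4,0] .. [2.4,2.4,3]
lo = A.lo+B.lo = [-26.5-2.4, -18.7-2.4, 0+0] = [-28.900,-21.100,0.000]
hi = A.hi+B.hi = [1.7+2.4, 9.5+2.4, 28.2+3] = [4.100,11.900,31.200]
diag = √(33²+33²+31.2²) = √3151.44 = 56.138


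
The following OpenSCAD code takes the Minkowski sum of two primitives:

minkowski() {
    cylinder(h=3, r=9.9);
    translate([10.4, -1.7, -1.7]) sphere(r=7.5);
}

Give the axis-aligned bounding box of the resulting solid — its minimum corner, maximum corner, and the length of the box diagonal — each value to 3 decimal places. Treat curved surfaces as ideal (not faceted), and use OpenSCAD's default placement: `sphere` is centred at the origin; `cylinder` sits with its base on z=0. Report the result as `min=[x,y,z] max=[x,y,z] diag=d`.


min=[-7.000,-19.100,-9.200] max=[27.800,15.700,8.800] diag=52.403

A = translate([10.4, -1.7, -1.7]) sphere(r=7.5) → bbox [2.9,-9.2,-9.2] .. [17.9,5.8,5.8]
B = cylinder(h=3, r=9.9) → bbox [-9.9,-9.9,0] .. [9.9,9.9,3]
lo = A.lo+B.lo = [2.9-9.9, -9.2-9.9, -9.2+0] = [-7.000,-19.100,-9.200]
hi = A.hi+B.hi = [17.9+9.9, 5.8+9.9, 5.8+3] = [27.800,15.700,8.800]
diag = √(34.8²+34.8²+18²) = √2746.08 = 52.403


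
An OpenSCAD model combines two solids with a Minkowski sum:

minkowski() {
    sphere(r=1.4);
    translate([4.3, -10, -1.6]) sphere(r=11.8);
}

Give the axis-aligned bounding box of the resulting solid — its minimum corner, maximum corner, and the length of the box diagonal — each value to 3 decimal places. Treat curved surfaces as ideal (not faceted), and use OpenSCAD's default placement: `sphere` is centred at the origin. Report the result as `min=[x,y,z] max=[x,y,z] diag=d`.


A = translate([4.3, -10, -1.6]) sphere(r=11.8) → bbox [-7.5,-21.8,-13.4] .. [16.1,1.8,10.2]
B = sphere(r=1.4) → bbox [-1.4,-1.4,-1.4] .. [1.4,1.4,1.4]
lo = A.lo+B.lo = [-7.5-1.4, -21.8-1.4, -13.4-1.4] = [-8.900,-23.200,-14.800]
hi = A.hi+B.hi = [16.1+1.4, 1.8+1.4, 10.2+1.4] = [17.500,3.200,11.600]
diag = √(26.4²+26.4²+26.4²) = √2090.88 = 45.726

min=[-8.900,-23.200,-14.800] max=[17.500,3.200,11.600] diag=45.726


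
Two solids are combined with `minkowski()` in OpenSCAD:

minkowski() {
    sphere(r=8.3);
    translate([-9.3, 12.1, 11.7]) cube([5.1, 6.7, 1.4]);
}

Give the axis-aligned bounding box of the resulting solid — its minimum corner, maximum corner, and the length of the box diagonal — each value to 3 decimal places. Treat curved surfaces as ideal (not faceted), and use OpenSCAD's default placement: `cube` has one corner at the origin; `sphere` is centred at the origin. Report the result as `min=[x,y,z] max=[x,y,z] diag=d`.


min=[-17.600,3.800,3.400] max=[4.100,27.100,21.400] diag=36.576

A = translate([-9.3, 12.1, 11.7]) cube([5.1, 6.7, 1.4]) → bbox [-9.3,12.1,11.7] .. [-4.2,18.8,13.1]
B = sphere(r=8.3) → bbox [-8.3,-8.3,-8.3] .. [8.3,8.3,8.3]
lo = A.lo+B.lo = [-9.3-8.3, 12.1-8.3, 11.7-8.3] = [-17.600,3.800,3.400]
hi = A.hi+B.hi = [-4.2+8.3, 18.8+8.3, 13.1+8.3] = [4.100,27.100,21.400]
diag = √(21.7²+23.3²+18²) = √1337.78 = 36.576


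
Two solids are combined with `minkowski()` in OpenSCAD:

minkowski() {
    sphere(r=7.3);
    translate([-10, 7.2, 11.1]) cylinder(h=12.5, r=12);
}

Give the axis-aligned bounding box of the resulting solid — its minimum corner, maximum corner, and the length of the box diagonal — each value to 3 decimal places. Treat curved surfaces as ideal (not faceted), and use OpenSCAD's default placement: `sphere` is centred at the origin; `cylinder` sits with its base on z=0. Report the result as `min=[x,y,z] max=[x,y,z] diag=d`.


min=[-29.300,-12.100,3.800] max=[9.300,26.500,30.900] diag=60.945

A = translate([-10, 7.2, 11.1]) cylinder(h=12.5, r=12) → bbox [-22,-4.8,11.1] .. [2,19.2,23.6]
B = sphere(r=7.3) → bbox [-7.3,-7.3,-7.3] .. [7.3,7.3,7.3]
lo = A.lo+B.lo = [-22-7.3, -4.8-7.3, 11.1-7.3] = [-29.300,-12.100,3.800]
hi = A.hi+B.hi = [2+7.3, 19.2+7.3, 23.6+7.3] = [9.300,26.500,30.900]
diag = √(38.6²+38.6²+27.1²) = √3714.33 = 60.945


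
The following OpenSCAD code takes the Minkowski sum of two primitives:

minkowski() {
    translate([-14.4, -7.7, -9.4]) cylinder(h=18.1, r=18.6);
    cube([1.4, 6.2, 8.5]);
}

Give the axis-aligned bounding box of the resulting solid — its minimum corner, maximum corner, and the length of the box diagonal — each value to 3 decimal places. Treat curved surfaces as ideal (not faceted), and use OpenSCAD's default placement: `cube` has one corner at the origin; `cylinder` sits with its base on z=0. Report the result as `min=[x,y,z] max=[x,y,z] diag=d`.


A = translate([-14.4, -7.7, -9.4]) cylinder(h=18.1, r=18.6) → bbox [-33,-26.3,-9.4] .. [4.2,10.9,8.7]
B = cube([1.4, 6.2, 8.5]) → bbox [0,0,0] .. [1.4,6.2,8.5]
lo = A.lo+B.lo = [-33+0, -26.3+0, -9.4+0] = [-33.000,-26.300,-9.400]
hi = A.hi+B.hi = [4.2+1.4, 10.9+6.2, 8.7+8.5] = [5.600,17.100,17.200]
diag = √(38.6²+43.4²+26.6²) = √4081.08 = 63.883

min=[-33.000,-26.300,-9.400] max=[5.600,17.100,17.200] diag=63.883


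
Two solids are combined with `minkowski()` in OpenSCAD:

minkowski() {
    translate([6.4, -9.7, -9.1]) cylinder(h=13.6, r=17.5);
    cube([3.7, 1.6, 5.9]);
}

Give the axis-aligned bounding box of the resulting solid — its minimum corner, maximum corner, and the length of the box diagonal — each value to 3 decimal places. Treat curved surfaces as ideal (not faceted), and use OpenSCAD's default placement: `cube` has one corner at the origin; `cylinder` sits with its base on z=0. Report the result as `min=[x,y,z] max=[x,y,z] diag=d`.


min=[-11.100,-27.200,-9.100] max=[27.600,9.400,10.400] diag=56.723

A = translate([6.4, -9.7, -9.1]) cylinder(h=13.6, r=17.5) → bbox [-11.1,-27.2,-9.1] .. [23.9,7.8,4.5]
B = cube([3.7, 1.6, 5.9]) → bbox [0,0,0] .. [3.7,1.6,5.9]
lo = A.lo+B.lo = [-11.1+0, -27.2+0, -9.1+0] = [-11.100,-27.200,-9.100]
hi = A.hi+B.hi = [23.9+3.7, 7.8+1.6, 4.5+5.9] = [27.600,9.400,10.400]
diag = √(38.7²+36.6²+19.5²) = √3217.5 = 56.723


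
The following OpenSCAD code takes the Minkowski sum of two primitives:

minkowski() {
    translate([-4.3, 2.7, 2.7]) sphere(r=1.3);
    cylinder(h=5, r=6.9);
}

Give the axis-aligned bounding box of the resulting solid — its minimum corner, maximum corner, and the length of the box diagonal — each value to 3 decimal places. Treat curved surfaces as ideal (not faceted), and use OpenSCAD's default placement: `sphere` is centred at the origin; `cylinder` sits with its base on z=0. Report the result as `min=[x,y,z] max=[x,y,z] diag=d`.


min=[-12.500,-5.500,1.400] max=[3.900,10.900,9.000] diag=24.407

A = translate([-4.3, 2.7, 2.7]) sphere(r=1.3) → bbox [-5.6,1.4,1.4] .. [-3,4,4]
B = cylinder(h=5, r=6.9) → bbox [-6.9,-6.9,0] .. [6.9,6.9,5]
lo = A.lo+B.lo = [-5.6-6.9, 1.4-6.9, 1.4+0] = [-12.500,-5.500,1.400]
hi = A.hi+B.hi = [-3+6.9, 4+6.9, 4+5] = [3.900,10.900,9.000]
diag = √(16.4²+16.4²+7.6²) = √595.68 = 24.407


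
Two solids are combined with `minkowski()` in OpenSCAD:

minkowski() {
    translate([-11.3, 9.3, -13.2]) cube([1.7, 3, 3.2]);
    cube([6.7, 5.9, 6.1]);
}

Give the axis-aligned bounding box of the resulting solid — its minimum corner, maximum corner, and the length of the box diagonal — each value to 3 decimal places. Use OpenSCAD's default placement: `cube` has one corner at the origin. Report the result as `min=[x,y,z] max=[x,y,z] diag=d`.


min=[-11.300,9.300,-13.200] max=[-2.900,18.200,-3.900] diag=15.371

A = translate([-11.3, 9.3, -13.2]) cube([1.7, 3, 3.2]) → bbox [-11.3,9.3,-13.2] .. [-9.6,12.3,-10]
B = cube([6.7, 5.9, 6.1]) → bbox [0,0,0] .. [6.7,5.9,6.1]
lo = A.lo+B.lo = [-11.3+0, 9.3+0, -13.2+0] = [-11.300,9.300,-13.200]
hi = A.hi+B.hi = [-9.6+6.7, 12.3+5.9, -10+6.1] = [-2.900,18.200,-3.900]
diag = √(8.4²+8.9²+9.3²) = √236.26 = 15.371
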